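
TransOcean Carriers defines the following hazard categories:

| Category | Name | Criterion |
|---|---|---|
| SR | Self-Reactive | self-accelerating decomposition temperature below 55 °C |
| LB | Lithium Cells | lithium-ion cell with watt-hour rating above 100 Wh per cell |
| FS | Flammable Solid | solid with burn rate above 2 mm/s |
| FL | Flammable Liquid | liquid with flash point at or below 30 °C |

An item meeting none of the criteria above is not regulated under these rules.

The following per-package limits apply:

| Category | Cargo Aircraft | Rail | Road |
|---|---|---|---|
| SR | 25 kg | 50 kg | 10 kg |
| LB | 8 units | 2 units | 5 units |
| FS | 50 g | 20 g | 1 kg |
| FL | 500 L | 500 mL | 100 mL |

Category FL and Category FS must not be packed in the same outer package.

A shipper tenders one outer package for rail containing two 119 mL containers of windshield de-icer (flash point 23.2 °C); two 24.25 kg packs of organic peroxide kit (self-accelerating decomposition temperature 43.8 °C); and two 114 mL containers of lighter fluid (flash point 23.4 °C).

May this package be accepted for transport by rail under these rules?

The windshield de-icer has flash point 23.2 °C, which is ≤ 30 °C, so it is Category FL (Flammable Liquid).
Self-accelerating decomposition temperature 43.8 °C meets the Category SR criterion (Self-Reactive), so the organic peroxide kit is Category SR.
The lighter fluid has flash point 23.4 °C, which is ≤ 30 °C, so it is Category FL (Flammable Liquid).
Total Category FL: (two 119 mL containers = 238 mL) + (two 114 mL containers = 228 mL) = 466 mL.
That is within the Category FL rail limit of 500 mL.
Category SR quantity: two 24.25 kg packs = 48.5 kg.
48.5 kg ≤ 50 kg (rail limit, Category SR) — within limit.
The segregation rule (Category FL with Category FS) does not apply to Category FL with Category SR.
Every hazard category is within its rail limit and no segregation rule is violated.

Yes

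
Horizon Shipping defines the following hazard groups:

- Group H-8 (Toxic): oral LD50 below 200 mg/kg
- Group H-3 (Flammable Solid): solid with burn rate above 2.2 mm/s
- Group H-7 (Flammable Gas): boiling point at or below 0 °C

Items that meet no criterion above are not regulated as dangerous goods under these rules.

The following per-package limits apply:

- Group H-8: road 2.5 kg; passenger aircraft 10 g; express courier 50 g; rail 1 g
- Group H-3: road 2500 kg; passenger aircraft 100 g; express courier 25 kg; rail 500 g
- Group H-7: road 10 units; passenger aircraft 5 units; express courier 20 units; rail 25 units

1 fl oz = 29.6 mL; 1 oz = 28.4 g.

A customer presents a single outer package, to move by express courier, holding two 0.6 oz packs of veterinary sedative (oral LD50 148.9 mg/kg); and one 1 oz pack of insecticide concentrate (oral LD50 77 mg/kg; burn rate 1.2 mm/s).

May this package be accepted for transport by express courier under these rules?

No

With oral LD50 148.9 mg/kg (< 200 mg/kg), the veterinary sedative falls in Group H-8.
Oral LD50 77 mg/kg meets the Group H-8 criterion (Toxic), so the insecticide concentrate is Group H-8.
Total Group H-8: (two 0.6 oz packs = 34.08 g) + (one 1 oz pack = 28.4 g) = 62.48 g.
That exceeds the Group H-8 express courier limit of 50 g.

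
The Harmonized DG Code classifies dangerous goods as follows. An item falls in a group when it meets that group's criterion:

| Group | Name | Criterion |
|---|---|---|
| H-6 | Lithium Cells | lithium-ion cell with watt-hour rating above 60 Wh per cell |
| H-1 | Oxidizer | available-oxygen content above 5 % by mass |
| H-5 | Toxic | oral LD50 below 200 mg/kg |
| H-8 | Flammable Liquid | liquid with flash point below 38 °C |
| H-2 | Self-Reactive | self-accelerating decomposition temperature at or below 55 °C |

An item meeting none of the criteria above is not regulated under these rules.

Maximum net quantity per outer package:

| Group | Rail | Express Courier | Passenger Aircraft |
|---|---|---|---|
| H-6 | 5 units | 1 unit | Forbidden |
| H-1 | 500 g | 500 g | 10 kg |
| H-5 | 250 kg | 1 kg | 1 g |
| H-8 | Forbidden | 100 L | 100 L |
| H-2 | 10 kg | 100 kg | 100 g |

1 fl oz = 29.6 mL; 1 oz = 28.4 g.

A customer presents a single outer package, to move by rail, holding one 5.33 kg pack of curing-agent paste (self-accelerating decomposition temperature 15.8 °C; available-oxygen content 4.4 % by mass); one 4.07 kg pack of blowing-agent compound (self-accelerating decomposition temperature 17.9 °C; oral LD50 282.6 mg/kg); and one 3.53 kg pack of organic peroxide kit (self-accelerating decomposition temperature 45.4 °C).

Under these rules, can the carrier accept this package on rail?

Curing-agent paste: self-accelerating decomposition temperature 15.8 °C ≤ 55 °C → Group H-2 (Self-Reactive).
Self-accelerating decomposition temperature 17.9 °C meets the Group H-2 criterion (Self-Reactive), so the blowing-agent compound is Group H-2.
Organic peroxide kit: self-accelerating decomposition temperature 45.4 °C ≤ 55 °C → Group H-2 (Self-Reactive).
Total Group H-2: 5.33 kg + 4.07 kg + 3.53 kg = 12.93 kg.
12.93 kg > 10 kg (rail limit, Group H-2) — over the limit.

No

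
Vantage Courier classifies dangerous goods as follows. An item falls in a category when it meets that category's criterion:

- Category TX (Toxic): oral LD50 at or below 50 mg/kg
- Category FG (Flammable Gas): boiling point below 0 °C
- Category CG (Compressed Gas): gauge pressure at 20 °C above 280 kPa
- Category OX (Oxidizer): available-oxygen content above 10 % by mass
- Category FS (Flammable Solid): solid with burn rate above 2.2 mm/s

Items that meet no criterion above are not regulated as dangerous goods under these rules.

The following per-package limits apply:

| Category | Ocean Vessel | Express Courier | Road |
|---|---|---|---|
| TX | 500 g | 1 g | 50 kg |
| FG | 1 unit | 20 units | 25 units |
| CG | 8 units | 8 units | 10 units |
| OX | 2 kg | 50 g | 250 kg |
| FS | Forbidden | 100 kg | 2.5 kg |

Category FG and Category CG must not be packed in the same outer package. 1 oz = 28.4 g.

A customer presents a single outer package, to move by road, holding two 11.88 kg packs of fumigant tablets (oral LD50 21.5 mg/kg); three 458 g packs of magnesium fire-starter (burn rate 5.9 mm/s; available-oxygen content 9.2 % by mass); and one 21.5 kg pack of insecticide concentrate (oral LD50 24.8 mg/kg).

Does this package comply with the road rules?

Yes

Oral LD50 21.5 mg/kg meets the Category TX criterion (Toxic), so the fumigant tablets are Category TX.
Burn rate 5.9 mm/s meets the Category FS criterion (Flammable Solid), so the magnesium fire-starter is Category FS.
The insecticide concentrate has oral LD50 24.8 mg/kg, which is ≤ 50 mg/kg, so it is Category TX (Toxic).
Category TX net quantity: (two 11.88 kg packs = 23.76 kg) + 21.5 kg = 45.26 kg.
That is within the Category TX road limit of 50 kg.
Category FS quantity: three 458 g packs = 1.374 kg.
1.374 kg is within the road limit of 2.5 kg for Category FS.
The segregation rule (Category FG with Category CG) does not apply to Category TX with Category FS.
Every hazard category is within its road limit and no segregation rule is violated.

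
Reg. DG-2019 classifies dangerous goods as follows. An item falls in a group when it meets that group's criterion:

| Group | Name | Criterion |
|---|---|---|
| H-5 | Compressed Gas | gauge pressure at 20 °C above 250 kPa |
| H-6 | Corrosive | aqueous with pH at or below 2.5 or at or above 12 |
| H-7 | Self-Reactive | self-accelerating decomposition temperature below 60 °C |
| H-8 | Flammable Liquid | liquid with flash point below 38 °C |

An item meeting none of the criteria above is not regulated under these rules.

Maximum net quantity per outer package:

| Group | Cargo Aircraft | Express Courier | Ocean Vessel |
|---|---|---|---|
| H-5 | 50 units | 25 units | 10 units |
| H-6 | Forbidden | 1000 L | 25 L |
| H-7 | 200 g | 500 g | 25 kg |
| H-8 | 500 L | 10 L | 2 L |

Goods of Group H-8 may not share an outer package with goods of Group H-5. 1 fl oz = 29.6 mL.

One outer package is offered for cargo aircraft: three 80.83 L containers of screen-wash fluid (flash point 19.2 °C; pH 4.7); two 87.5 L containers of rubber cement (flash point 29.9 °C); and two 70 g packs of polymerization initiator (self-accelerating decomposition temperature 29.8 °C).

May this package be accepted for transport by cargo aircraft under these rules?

Flash point 19.2 °C meets the Group H-8 criterion (Flammable Liquid), so the screen-wash fluid is Group H-8.
The rubber cement has flash point 29.9 °C, which is < 38 °C, so it is Group H-8 (Flammable Liquid).
The polymerization initiator has self-accelerating decomposition temperature 29.8 °C, which is < 60 °C, so it is Group H-7 (Self-Reactive).
Group H-8 net quantity: (three 80.83 L containers = 242.49 L) + (two 87.5 L containers = 175 L) = 417.49 L.
That is within the Group H-8 cargo aircraft limit of 500 L.
Group H-7 quantity: two 70 g packs = 140 g.
140 g ≤ 200 g (cargo aircraft limit, Group H-7) — within limit.
The segregation rule (Group H-8 with Group H-5) does not apply to Group H-8 with Group H-7.
Every hazard group is within its cargo aircraft limit and no segregation rule is violated.

Yes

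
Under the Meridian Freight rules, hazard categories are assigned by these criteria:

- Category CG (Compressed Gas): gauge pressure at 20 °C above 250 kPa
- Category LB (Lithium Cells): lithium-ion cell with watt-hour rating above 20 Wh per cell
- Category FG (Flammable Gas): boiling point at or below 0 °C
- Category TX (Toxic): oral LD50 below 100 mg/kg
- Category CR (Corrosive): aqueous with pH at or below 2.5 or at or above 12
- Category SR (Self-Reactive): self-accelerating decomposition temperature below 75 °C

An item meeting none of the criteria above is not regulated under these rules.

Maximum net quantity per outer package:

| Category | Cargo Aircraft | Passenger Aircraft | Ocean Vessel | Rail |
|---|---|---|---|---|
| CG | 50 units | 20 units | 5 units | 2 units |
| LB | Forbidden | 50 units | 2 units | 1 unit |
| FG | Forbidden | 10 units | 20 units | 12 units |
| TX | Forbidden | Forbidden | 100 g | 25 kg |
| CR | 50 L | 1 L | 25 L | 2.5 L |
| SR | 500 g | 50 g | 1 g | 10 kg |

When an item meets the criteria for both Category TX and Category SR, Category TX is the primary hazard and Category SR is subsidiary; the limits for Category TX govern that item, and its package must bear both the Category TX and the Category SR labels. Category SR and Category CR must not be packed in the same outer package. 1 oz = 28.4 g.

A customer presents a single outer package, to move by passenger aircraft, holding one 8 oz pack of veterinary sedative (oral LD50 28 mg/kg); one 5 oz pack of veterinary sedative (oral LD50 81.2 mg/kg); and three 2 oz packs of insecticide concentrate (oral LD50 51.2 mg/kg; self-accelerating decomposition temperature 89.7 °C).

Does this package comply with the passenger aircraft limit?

No

Oral LD50 28 mg/kg meets the Category TX criterion (Toxic), so the veterinary sedative is Category TX.
Veterinary sedative: oral LD50 81.2 mg/kg < 100 mg/kg → Category TX (Toxic).
Oral LD50 51.2 mg/kg meets the Category TX criterion (Toxic), so the insecticide concentrate is Category TX.
Category TX net quantity: (one 8 oz pack = 227.2 g) + (one 5 oz pack = 142 g) + (three 2 oz packs = 170.4 g) = 539.6 g.
Category TX is Forbidden by passenger aircraft.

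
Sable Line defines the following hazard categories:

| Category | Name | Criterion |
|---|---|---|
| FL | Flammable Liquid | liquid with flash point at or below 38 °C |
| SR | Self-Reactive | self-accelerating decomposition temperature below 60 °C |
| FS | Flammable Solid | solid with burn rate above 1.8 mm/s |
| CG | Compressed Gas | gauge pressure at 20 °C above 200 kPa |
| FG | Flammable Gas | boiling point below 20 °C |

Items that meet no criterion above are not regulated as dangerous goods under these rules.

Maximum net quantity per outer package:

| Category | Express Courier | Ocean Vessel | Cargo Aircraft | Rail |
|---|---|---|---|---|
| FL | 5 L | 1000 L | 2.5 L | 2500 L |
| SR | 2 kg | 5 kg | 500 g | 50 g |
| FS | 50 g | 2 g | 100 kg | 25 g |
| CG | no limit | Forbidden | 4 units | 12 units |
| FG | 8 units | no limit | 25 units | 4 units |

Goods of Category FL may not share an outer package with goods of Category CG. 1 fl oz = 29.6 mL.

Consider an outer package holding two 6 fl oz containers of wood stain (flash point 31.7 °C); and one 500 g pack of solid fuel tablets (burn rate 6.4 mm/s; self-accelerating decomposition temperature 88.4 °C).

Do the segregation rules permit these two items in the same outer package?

With flash point 31.7 °C (≤ 38 °C), the wood stain falls in Category FL.
The solid fuel tablets have burn rate 6.4 mm/s, which is > 1.8 mm/s, so they are Category FS (Flammable Solid).
No segregation rule bars Category FL with Category FS.

Yes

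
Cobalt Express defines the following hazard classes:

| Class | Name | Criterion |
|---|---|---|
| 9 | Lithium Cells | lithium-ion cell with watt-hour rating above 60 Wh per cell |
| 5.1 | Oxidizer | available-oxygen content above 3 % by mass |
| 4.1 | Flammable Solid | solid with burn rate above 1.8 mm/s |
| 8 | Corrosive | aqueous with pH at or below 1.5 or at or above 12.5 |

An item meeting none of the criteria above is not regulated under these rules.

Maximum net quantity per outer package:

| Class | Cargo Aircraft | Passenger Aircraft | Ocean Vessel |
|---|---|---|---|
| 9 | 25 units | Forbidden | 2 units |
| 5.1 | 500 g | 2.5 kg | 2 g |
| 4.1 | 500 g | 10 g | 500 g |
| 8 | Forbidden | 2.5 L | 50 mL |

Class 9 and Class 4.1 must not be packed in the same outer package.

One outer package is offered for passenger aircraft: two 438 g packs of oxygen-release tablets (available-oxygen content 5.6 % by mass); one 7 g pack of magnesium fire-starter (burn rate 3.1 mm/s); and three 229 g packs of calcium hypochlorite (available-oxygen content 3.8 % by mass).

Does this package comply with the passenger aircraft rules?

With available-oxygen content 5.6 % by mass (> 3 % by mass), the oxygen-release tablets fall in Class 5.1.
The magnesium fire-starter has burn rate 3.1 mm/s, which is > 1.8 mm/s, so it is Class 4.1 (Flammable Solid).
The calcium hypochlorite has available-oxygen content 3.8 % by mass, which is > 3 % by mass, so it is Class 5.1 (Oxidizer).
Total Class 5.1: (two 438 g packs = 876 g) + (three 229 g packs = 687 g) = 1.563 kg.
1.563 kg is within the passenger aircraft limit of 2.5 kg for Class 5.1.
Class 4.1 quantity: 7 g.
That is within the Class 4.1 passenger aircraft limit of 10 g.
The segregation rule (Class 9 with Class 4.1) does not apply to Class 5.1 with Class 4.1.
Every hazard class is within its passenger aircraft limit and no segregation rule is violated.

Yes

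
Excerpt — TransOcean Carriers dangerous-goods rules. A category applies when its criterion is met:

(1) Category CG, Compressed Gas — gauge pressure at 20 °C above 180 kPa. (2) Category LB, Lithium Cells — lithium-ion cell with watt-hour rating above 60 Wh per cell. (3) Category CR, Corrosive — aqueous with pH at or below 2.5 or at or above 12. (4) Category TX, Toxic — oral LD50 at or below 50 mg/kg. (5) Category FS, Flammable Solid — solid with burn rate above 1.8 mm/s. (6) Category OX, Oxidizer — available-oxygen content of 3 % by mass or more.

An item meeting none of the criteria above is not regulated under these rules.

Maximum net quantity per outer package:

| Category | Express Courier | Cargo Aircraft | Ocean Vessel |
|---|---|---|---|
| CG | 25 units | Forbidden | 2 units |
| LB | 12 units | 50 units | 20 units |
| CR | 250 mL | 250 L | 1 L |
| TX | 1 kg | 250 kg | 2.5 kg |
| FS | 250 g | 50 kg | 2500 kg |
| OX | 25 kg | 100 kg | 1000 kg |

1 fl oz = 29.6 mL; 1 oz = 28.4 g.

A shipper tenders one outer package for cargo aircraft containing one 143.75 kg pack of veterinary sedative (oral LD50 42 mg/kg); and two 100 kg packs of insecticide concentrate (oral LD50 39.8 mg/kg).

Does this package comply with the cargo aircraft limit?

The veterinary sedative has oral LD50 42 mg/kg, which is ≤ 50 mg/kg, so it is Category TX (Toxic).
Insecticide concentrate: oral LD50 39.8 mg/kg ≤ 50 mg/kg → Category TX (Toxic).
Total Category TX: 143.75 kg + (two 100 kg packs = 200 kg) = 343.75 kg.
343.75 kg exceeds the cargo aircraft limit of 250 kg for Category TX.

No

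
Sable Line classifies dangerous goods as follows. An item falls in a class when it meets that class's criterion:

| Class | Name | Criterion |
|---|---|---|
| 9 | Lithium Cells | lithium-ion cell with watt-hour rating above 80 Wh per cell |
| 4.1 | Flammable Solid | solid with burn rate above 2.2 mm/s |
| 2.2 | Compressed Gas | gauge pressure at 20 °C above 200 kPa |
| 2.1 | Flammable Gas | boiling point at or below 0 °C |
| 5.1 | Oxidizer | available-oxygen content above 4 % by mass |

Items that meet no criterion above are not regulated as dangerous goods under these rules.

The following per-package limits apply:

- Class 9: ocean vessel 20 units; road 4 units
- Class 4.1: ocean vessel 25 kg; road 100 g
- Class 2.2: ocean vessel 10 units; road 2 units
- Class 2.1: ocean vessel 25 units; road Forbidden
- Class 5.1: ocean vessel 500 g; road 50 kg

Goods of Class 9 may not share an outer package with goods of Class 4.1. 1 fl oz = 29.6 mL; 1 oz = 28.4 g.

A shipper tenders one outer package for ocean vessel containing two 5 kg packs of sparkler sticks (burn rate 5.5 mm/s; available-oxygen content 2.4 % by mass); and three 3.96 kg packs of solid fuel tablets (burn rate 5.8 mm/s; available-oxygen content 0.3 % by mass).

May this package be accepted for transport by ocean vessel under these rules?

With burn rate 5.5 mm/s (> 2.2 mm/s), the sparkler sticks fall in Class 4.1.
With burn rate 5.8 mm/s (> 2.2 mm/s), the solid fuel tablets fall in Class 4.1.
Total Class 4.1: (two 5 kg packs = 10 kg) + (three 3.96 kg packs = 11.88 kg) = 21.88 kg.
21.88 kg is within the ocean vessel limit of 25 kg for Class 4.1.

Yes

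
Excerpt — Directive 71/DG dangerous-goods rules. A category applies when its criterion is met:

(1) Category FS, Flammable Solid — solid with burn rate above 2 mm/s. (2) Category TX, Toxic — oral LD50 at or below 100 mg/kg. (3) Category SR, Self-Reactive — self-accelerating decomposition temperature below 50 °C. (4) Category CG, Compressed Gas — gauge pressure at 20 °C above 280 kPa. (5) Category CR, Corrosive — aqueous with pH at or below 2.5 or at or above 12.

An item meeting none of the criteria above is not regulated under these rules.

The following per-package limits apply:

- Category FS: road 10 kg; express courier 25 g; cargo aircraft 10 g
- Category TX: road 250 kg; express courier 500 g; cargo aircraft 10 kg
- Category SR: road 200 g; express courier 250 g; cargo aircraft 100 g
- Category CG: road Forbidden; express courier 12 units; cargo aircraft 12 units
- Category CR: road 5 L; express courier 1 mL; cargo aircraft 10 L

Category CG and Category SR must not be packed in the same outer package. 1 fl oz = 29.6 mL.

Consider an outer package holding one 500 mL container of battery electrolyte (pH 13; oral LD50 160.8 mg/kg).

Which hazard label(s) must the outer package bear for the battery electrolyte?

Category CR

pH 13 meets the Category CR criterion (Corrosive), so the battery electrolyte is Category CR.
Only the Category CR label is required.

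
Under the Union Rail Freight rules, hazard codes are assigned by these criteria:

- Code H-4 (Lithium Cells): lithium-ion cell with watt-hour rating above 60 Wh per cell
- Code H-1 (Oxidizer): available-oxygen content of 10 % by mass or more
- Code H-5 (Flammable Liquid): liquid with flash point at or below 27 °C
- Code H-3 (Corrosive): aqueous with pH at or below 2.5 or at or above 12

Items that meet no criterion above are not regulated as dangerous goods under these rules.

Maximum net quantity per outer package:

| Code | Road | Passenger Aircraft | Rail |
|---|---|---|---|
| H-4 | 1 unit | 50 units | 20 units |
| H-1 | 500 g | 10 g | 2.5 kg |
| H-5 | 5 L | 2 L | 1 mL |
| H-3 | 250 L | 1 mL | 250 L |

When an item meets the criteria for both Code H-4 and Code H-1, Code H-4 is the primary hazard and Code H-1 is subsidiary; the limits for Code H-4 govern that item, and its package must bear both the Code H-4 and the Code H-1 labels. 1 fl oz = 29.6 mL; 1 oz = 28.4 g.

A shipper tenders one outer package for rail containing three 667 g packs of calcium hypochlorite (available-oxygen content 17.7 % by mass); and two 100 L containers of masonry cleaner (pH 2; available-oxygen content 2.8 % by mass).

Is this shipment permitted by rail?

With available-oxygen content 17.7 % by mass (≥ 10 % by mass), the calcium hypochlorite falls in Code H-1.
Masonry cleaner: pH 2 ≤ 2.5 → Code H-3 (Corrosive).
Code H-3 quantity: two 100 L containers = 200 L.
That is within the Code H-3 rail limit of 250 L.
Code H-1 quantity: three 667 g packs = 2.001 kg.
2.001 kg is within the rail limit of 2.5 kg for Code H-1.
Every hazard code is within its rail limit and no segregation rule is violated.

Yes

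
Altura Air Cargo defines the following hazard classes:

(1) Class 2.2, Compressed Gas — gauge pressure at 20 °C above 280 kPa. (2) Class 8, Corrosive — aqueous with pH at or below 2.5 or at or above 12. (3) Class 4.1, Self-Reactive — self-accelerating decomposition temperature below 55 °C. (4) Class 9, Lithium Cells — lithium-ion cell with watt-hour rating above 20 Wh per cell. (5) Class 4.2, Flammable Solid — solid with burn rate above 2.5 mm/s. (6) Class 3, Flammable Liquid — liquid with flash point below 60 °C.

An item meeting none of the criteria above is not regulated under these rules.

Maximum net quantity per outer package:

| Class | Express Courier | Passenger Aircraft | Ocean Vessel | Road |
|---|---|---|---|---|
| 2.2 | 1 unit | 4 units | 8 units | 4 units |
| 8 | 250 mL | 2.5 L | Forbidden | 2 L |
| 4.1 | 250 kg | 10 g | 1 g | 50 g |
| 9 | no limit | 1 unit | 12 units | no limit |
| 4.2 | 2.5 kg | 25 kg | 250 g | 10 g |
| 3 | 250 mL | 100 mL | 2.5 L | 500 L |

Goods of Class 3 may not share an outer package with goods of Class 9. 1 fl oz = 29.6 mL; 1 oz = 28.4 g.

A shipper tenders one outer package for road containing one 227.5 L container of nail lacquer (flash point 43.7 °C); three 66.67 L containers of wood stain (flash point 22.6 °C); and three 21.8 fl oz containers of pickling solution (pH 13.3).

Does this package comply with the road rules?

Yes

Nail lacquer: flash point 43.7 °C < 60 °C → Class 3 (Flammable Liquid).
Flash point 22.6 °C meets the Class 3 criterion (Flammable Liquid), so the wood stain is Class 3.
Pickling solution: pH 13.3 ≥ 12 → Class 8 (Corrosive).
Class 3 net quantity: 227.5 L + (three 66.67 L containers = 200.01 L) = 427.51 L.
427.51 L ≤ 500 L (road limit, Class 3) — within limit.
Class 8 quantity: three 21.8 fl oz containers = 1935.84 mL.
1935.84 mL ≤ 2 L (road limit, Class 8) — within limit.
The segregation rule (Class 3 with Class 9) does not apply to Class 3 with Class 8.
Every hazard class is within its road limit and no segregation rule is violated.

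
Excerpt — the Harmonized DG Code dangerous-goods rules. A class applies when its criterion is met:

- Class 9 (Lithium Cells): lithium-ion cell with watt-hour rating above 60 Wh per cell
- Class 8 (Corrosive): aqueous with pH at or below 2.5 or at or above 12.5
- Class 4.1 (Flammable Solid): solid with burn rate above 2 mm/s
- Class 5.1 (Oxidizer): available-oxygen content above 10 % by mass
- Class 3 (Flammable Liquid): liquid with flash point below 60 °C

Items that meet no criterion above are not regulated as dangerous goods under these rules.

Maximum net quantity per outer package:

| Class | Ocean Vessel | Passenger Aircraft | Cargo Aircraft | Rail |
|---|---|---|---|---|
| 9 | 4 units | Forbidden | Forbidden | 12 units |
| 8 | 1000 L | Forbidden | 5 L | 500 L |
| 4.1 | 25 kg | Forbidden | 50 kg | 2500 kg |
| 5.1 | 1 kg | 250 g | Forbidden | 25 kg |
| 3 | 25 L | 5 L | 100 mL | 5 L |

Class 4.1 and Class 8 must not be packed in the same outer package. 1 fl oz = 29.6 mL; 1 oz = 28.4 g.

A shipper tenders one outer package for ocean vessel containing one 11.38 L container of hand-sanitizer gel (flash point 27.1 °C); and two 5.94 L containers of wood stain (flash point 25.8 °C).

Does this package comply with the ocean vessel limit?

Yes

With flash point 27.1 °C (< 60 °C), the hand-sanitizer gel falls in Class 3.
Wood stain: flash point 25.8 °C < 60 °C → Class 3 (Flammable Liquid).
Class 3 net quantity: 11.38 L + (two 5.94 L containers = 11.88 L) = 23.26 L.
23.26 L ≤ 25 L (ocean vessel limit, Class 3) — within limit.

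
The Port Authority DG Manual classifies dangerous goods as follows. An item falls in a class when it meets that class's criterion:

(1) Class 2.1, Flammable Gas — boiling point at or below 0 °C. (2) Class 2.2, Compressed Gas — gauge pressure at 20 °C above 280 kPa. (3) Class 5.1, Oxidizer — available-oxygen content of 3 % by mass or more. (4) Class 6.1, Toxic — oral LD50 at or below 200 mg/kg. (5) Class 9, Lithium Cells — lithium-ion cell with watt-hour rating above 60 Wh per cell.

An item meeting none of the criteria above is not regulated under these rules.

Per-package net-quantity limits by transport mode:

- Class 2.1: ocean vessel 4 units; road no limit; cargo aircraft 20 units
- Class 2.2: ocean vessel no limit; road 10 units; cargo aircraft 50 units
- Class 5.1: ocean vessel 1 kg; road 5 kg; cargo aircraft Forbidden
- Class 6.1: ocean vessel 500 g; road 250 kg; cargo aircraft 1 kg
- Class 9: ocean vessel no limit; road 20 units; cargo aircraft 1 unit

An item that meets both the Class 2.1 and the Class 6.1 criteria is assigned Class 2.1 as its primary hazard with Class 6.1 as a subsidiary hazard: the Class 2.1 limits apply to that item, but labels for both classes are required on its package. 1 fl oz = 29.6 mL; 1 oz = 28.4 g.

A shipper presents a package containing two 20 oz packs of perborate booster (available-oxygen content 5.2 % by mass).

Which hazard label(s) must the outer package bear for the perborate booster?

The perborate booster has available-oxygen content 5.2 % by mass, which is ≥ 3 % by mass, so it is Class 5.1 (Oxidizer).
Only the Class 5.1 label is required.

Class 5.1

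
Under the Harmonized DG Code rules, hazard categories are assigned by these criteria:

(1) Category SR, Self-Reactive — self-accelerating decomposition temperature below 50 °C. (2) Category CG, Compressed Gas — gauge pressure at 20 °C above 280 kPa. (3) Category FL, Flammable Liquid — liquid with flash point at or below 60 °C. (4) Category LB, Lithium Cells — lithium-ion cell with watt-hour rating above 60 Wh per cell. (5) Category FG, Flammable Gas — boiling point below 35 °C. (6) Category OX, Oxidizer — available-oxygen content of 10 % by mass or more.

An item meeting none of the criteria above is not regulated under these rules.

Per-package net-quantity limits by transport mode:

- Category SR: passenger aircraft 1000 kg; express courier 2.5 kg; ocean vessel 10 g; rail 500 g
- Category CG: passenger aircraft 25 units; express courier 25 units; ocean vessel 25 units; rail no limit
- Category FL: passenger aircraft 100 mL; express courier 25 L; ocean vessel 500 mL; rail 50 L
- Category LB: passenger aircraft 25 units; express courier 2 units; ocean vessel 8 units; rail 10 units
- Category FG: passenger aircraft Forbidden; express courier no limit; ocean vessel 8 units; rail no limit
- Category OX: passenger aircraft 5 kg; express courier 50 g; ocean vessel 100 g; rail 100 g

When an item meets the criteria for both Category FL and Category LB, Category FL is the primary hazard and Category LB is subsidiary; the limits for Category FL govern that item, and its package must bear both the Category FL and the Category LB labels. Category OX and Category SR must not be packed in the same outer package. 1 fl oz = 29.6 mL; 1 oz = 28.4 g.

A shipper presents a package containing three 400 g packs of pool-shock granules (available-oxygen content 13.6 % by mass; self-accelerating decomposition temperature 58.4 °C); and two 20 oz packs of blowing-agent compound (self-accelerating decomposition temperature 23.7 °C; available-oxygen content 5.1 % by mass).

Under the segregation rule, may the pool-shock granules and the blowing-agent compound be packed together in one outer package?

The pool-shock granules have available-oxygen content 13.6 % by mass, which is ≥ 10 % by mass, so they are Category OX (Oxidizer).
With self-accelerating decomposition temperature 23.7 °C (< 50 °C), the blowing-agent compound falls in Category SR.
Category OX and Category SR may not share an outer package.

No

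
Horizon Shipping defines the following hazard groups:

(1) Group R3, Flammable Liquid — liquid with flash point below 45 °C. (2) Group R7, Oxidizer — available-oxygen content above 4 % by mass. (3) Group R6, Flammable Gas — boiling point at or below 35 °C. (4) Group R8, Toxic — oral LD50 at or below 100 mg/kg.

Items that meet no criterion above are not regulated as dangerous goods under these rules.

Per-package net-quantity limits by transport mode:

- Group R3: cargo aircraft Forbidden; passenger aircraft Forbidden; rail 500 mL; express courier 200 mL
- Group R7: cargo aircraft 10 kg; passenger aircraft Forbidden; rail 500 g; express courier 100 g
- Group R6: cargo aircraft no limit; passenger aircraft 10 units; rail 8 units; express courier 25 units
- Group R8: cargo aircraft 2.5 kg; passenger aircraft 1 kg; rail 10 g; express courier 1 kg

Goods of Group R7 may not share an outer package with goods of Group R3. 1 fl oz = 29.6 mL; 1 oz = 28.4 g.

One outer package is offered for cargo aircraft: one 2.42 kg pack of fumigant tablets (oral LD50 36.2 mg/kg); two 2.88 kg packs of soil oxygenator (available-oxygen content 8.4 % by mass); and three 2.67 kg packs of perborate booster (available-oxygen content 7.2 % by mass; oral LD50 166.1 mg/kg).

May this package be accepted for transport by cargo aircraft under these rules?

Fumigant tablets: oral LD50 36.2 mg/kg ≤ 100 mg/kg → Group R8 (Toxic).
The soil oxygenator has available-oxygen content 8.4 % by mass, which is > 4 % by mass, so it is Group R7 (Oxidizer).
The perborate booster has available-oxygen content 7.2 % by mass, which is > 4 % by mass, so it is Group R7 (Oxidizer).
Group R7 net quantity: (two 2.88 kg packs = 5.76 kg) + (three 2.67 kg packs = 8.01 kg) = 13.77 kg.
That exceeds the Group R7 cargo aircraft limit of 10 kg.
Group R8 quantity: 2.42 kg.
That is within the Group R8 cargo aircraft limit of 2.5 kg.
The segregation rule (Group R7 with Group R3) does not apply to Group R7 with Group R8.

No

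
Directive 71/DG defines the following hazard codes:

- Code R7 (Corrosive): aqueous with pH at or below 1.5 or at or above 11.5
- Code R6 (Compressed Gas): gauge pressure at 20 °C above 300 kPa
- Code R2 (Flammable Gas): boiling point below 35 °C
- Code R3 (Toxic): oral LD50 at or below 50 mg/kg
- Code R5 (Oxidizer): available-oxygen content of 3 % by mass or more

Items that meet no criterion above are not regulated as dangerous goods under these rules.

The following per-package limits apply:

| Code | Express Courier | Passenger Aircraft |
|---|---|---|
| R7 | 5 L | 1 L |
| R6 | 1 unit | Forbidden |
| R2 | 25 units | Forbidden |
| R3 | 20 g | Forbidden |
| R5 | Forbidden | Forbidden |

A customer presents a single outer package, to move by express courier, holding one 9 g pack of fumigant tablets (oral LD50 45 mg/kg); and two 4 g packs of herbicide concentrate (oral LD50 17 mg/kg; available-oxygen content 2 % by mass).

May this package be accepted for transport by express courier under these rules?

Yes

The fumigant tablets have oral LD50 45 mg/kg, which is ≤ 50 mg/kg, so they are Code R3 (Toxic).
Herbicide concentrate: oral LD50 17 mg/kg ≤ 50 mg/kg → Code R3 (Toxic).
Total Code R3: 9 g + (two 4 g packs = 8 g) = 17 g.
That is within the Code R3 express courier limit of 20 g.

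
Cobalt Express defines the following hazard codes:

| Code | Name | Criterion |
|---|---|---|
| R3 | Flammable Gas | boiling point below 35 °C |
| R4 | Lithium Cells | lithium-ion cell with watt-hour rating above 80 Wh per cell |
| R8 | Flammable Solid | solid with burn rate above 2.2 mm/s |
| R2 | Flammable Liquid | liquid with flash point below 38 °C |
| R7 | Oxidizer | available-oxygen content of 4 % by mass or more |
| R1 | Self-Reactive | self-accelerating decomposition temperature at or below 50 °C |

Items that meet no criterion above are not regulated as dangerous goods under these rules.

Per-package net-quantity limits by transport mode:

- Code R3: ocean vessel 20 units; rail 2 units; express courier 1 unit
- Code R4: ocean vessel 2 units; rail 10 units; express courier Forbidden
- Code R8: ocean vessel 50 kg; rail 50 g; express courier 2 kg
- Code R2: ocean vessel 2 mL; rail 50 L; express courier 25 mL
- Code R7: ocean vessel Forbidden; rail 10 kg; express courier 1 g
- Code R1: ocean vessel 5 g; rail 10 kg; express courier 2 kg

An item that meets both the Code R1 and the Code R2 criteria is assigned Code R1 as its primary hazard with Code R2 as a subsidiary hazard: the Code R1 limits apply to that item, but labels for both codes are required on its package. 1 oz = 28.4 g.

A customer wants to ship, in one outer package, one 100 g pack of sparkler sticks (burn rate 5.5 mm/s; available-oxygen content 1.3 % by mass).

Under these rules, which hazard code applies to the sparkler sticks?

With burn rate 5.5 mm/s (> 2.2 mm/s), the sparkler sticks fall in Code R8.

Code R8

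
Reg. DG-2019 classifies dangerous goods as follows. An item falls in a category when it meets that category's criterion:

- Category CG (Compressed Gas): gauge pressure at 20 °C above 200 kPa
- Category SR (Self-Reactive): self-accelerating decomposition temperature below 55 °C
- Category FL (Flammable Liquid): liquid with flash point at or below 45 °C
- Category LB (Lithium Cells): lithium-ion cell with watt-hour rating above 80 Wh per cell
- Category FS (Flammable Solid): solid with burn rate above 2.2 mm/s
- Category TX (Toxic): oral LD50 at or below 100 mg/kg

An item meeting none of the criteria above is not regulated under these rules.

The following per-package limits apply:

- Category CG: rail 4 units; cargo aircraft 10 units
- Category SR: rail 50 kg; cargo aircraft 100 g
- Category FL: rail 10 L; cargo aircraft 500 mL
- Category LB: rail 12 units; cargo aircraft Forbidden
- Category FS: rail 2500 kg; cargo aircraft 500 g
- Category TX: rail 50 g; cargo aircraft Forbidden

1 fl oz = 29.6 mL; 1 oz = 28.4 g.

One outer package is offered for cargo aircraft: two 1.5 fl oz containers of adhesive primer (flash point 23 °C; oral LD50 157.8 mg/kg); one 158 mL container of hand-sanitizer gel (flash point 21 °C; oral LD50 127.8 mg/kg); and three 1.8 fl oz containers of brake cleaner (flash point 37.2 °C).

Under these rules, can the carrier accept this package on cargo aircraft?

With flash point 23 °C (≤ 45 °C), the adhesive primer falls in Category FL.
The hand-sanitizer gel has flash point 21 °C, which is ≤ 45 °C, so it is Category FL (Flammable Liquid).
Brake cleaner: flash point 37.2 °C ≤ 45 °C → Category FL (Flammable Liquid).
Category FL net quantity: (two 1.5 fl oz containers = 88.8 mL) + 158 mL + (three 1.8 fl oz containers = 159.84 mL) = 406.64 mL.
406.64 mL ≤ 500 mL (cargo aircraft limit, Category FL) — within limit.

Yes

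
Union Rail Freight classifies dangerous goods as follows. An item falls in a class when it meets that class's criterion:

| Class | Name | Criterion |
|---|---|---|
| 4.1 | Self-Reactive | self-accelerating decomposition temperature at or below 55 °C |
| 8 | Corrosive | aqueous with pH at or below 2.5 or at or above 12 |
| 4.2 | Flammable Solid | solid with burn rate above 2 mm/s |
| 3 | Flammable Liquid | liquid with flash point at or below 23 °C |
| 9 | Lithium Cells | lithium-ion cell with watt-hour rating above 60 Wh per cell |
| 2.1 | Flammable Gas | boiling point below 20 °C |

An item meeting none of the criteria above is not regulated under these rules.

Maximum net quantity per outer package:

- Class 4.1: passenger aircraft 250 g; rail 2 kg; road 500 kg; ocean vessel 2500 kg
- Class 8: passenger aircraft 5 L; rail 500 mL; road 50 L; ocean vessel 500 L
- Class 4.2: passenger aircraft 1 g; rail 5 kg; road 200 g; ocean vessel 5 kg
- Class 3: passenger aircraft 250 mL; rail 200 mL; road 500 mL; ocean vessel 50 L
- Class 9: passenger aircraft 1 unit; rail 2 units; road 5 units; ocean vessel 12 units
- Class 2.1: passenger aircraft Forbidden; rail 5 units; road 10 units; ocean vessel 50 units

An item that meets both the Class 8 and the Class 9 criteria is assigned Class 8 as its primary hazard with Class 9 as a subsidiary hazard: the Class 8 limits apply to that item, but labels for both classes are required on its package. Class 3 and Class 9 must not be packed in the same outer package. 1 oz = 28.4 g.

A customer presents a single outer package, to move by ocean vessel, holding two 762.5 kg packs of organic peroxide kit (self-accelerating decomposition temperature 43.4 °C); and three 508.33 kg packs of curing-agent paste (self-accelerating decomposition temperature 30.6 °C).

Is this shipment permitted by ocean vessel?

The organic peroxide kit has self-accelerating decomposition temperature 43.4 °C, which is ≤ 55 °C, so it is Class 4.1 (Self-Reactive).
Curing-agent paste: self-accelerating decomposition temperature 30.6 °C ≤ 55 °C → Class 4.1 (Self-Reactive).
Class 4.1 net quantity: (two 762.5 kg packs = 1525 kg) + (three 508.33 kg packs = 1524.99 kg) = 3049.99 kg.
3049.99 kg > 2500 kg (ocean vessel limit, Class 4.1) — over the limit.

No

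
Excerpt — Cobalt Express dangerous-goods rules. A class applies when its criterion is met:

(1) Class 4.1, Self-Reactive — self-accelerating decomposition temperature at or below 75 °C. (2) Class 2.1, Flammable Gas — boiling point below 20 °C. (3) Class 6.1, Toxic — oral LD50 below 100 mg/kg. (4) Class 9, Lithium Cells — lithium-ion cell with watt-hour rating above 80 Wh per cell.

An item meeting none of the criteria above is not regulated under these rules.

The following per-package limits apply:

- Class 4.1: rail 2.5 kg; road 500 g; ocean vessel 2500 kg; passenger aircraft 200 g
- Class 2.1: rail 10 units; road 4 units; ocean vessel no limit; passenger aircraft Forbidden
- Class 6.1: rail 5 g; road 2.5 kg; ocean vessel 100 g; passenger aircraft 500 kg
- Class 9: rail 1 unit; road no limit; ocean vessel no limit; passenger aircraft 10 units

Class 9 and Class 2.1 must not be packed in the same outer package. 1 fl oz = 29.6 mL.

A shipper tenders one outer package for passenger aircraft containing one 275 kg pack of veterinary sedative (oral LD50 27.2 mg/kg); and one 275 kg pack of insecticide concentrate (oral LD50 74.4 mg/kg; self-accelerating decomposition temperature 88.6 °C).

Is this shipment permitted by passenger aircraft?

No

Oral LD50 27.2 mg/kg meets the Class 6.1 criterion (Toxic), so the veterinary sedative is Class 6.1.
Insecticide concentrate: oral LD50 74.4 mg/kg < 100 mg/kg → Class 6.1 (Toxic).
Total Class 6.1: 275 kg + 275 kg = 550 kg.
That exceeds the Class 6.1 passenger aircraft limit of 500 kg.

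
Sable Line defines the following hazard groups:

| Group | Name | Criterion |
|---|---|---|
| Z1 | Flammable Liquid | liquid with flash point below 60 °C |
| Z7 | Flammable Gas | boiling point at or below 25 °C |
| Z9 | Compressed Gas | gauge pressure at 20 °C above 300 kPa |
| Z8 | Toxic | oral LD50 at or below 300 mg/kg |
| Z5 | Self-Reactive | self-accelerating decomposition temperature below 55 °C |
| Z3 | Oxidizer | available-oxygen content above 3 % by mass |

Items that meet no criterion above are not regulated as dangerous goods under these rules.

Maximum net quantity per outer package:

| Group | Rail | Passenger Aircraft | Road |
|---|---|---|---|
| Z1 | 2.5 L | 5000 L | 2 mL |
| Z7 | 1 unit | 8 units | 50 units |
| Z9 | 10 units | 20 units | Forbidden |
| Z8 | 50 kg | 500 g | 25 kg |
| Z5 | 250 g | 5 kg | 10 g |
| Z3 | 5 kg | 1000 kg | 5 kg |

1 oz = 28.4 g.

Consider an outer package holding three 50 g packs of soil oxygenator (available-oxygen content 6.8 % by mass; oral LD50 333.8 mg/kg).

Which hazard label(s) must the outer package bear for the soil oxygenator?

Group Z3

With available-oxygen content 6.8 % by mass (> 3 % by mass), the soil oxygenator falls in Group Z3.
Only the Group Z3 label is required.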